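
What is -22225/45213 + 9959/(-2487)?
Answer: -24073802/5354511 ≈ -4.4960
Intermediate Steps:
-22225/45213 + 9959/(-2487) = -22225*1/45213 + 9959*(-1/2487) = -3175/6459 - 9959/2487 = -24073802/5354511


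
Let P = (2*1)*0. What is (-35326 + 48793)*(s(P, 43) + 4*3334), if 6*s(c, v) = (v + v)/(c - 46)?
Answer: 8261218925/46 ≈ 1.7959e+8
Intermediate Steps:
P = 0 (P = 2*0 = 0)
s(c, v) = v/(3*(-46 + c)) (s(c, v) = ((v + v)/(c - 46))/6 = ((2*v)/(-46 + c))/6 = (2*v/(-46 + c))/6 = v/(3*(-46 + c)))
(-35326 + 48793)*(s(P, 43) + 4*3334) = (-35326 + 48793)*((1/3)*43/(-46 + 0) + 4*3334) = 13467*((1/3)*43/(-46) + 13336) = 13467*((1/3)*43*(-1/46) + 13336) = 13467*(-43/138 + 13336) = 13467*(1840325/138) = 8261218925/46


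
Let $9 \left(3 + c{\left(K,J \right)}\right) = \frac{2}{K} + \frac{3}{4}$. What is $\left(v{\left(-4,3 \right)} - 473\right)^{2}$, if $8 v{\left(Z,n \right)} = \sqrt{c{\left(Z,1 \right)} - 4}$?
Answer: $\frac{\left(22704 - i \sqrt{251}\right)^{2}}{2304} \approx 2.2373 \cdot 10^{5} - 312.24 i$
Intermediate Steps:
$c{\left(K,J \right)} = - \frac{35}{12} + \frac{2}{9 K}$ ($c{\left(K,J \right)} = -3 + \frac{\frac{2}{K} + \frac{3}{4}}{9} = -3 + \frac{\frac{3}{4} + \frac{2}{K}}{9} = -3 + \left(\frac{1}{12} + \frac{2}{9 K}\right) = - \frac{35}{12} + \frac{2}{9 K}$)
$v{\left(Z,n \right)} = \frac{\sqrt{-4 + \frac{8 - 105 Z}{36 Z}}}{8}$ ($v{\left(Z,n \right)} = \frac{\sqrt{\frac{8 - 105 Z}{36 Z} - 4}}{8} = \frac{\sqrt{-4 + \frac{8 - 105 Z}{36 Z}}}{8}$)
$\left(v{\left(-4,3 \right)} - 473\right)^{2} = \left(\frac{\sqrt{-249 + \frac{8}{-4}}}{48} - 473\right)^{2} = \left(\frac{\sqrt{-249 + 8 \left(- \frac{1}{4}\right)}}{48} - 473\right)^{2} = \left(\frac{\sqrt{-249 - 2}}{48} - 473\right)^{2} = \left(\frac{\sqrt{-251}}{48} - 473\right)^{2} = \left(\frac{i \sqrt{251}}{48} - 473\right)^{2} = \left(-473 + \frac{i \sqrt{251}}{48}\right)^{2}$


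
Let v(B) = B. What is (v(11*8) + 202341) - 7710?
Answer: 194719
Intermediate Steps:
(v(11*8) + 202341) - 7710 = (11*8 + 202341) - 7710 = (88 + 202341) - 7710 = 202429 - 7710 = 194719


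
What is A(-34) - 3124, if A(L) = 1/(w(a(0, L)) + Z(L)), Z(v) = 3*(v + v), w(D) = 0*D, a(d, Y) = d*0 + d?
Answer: -637297/204 ≈ -3124.0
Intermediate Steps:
a(d, Y) = d (a(d, Y) = 0 + d = d)
w(D) = 0
Z(v) = 6*v (Z(v) = 3*(2*v) = 6*v)
A(L) = 1/(6*L) (A(L) = 1/(0 + 6*L) = 1/(6*L))
A(-34) - 3124 = (1/6)/(-34) - 3124 = (1/6)*(-1/34) - 3124 = -1/204 - 3124 = -637297/204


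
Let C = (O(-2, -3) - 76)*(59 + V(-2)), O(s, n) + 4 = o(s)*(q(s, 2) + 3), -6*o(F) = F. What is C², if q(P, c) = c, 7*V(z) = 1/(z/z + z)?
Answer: 9374112400/441 ≈ 2.1256e+7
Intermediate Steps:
o(F) = -F/6
V(z) = 1/(7*(1 + z)) (V(z) = 1/(7*(z/z + z)) = 1/(7*(1 + z)))
O(s, n) = -4 - 5*s/6 (O(s, n) = -4 + (-s/6)*(2 + 3) = -4 - s/6*5 = -4 - 5*s/6)
C = -96820/21 (C = ((-4 - ⅚*(-2)) - 76)*(59 + 1/(7*(1 - 2))) = ((-4 + 5/3) - 76)*(59 + (⅐)/(-1)) = (-7/3 - 76)*(59 + (⅐)*(-1)) = -235*(59 - ⅐)/3 = -235/3*412/7 = -96820/21 ≈ -4610.5)
C² = (-96820/21)² = 9374112400/441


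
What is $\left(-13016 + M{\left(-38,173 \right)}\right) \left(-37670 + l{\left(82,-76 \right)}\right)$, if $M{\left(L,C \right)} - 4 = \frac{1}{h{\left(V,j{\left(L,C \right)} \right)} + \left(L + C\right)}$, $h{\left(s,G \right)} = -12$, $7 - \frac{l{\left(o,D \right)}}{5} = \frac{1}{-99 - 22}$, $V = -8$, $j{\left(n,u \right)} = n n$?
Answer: $\frac{7288291069250}{14883} \approx 4.8971 \cdot 10^{8}$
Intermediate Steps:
$j{\left(n,u \right)} = n^{2}$
$l{\left(o,D \right)} = \frac{4240}{121}$ ($l{\left(o,D \right)} = 35 - \frac{5}{-99 - 22} = 35 - \frac{5}{-121} = 35 - - \frac{5}{121} = 35 + \frac{5}{121} = \frac{4240}{121}$)
$M{\left(L,C \right)} = 4 + \frac{1}{-12 + C + L}$ ($M{\left(L,C \right)} = 4 + \frac{1}{-12 + \left(L + C\right)} = 4 + \frac{1}{-12 + \left(C + L\right)} = 4 + \frac{1}{-12 + C + L}$)
$\left(-13016 + M{\left(-38,173 \right)}\right) \left(-37670 + l{\left(82,-76 \right)}\right) = \left(-13016 + \frac{-47 + 4 \cdot 173 + 4 \left(-38\right)}{-12 + 173 - 38}\right) \left(-37670 + \frac{4240}{121}\right) = \left(-13016 + \frac{-47 + 692 - 152}{123}\right) \left(- \frac{4553830}{121}\right) = \left(-13016 + \frac{1}{123} \cdot 493\right) \left(- \frac{4553830}{121}\right) = \left(-13016 + \frac{493}{123}\right) \left(- \frac{4553830}{121}\right) = \left(- \frac{1600475}{123}\right) \left(- \frac{4553830}{121}\right) = \frac{7288291069250}{14883}$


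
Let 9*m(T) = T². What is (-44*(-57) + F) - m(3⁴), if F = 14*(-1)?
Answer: 1765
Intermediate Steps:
F = -14
m(T) = T²/9
(-44*(-57) + F) - m(3⁴) = (-44*(-57) - 14) - (3⁴)²/9 = (2508 - 14) - 81²/9 = 2494 - 6561/9 = 2494 - 1*729 = 2494 - 729 = 1765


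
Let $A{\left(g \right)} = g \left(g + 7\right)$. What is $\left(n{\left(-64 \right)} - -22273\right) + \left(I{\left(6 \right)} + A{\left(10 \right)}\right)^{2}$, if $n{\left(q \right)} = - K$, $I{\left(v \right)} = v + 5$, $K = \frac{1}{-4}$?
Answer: $\frac{220137}{4} \approx 55034.0$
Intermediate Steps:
$K = - \frac{1}{4} \approx -0.25$
$I{\left(v \right)} = 5 + v$
$A{\left(g \right)} = g \left(7 + g\right)$
$n{\left(q \right)} = \frac{1}{4}$ ($n{\left(q \right)} = \left(-1\right) \left(- \frac{1}{4}\right) = \frac{1}{4}$)
$\left(n{\left(-64 \right)} - -22273\right) + \left(I{\left(6 \right)} + A{\left(10 \right)}\right)^{2} = \left(\frac{1}{4} - -22273\right) + \left(\left(5 + 6\right) + 10 \left(7 + 10\right)\right)^{2} = \left(\frac{1}{4} + 22273\right) + \left(11 + 10 \cdot 17\right)^{2} = \frac{89093}{4} + \left(11 + 170\right)^{2} = \frac{89093}{4} + 181^{2} = \frac{89093}{4} + 32761 = \frac{220137}{4}$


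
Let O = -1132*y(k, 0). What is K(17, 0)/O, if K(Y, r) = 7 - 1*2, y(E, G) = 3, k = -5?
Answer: -5/3396 ≈ -0.0014723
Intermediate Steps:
K(Y, r) = 5 (K(Y, r) = 7 - 2 = 5)
O = -3396 (O = -1132*3 = -3396)
K(17, 0)/O = 5/(-3396) = -1/3396*5 = -5/3396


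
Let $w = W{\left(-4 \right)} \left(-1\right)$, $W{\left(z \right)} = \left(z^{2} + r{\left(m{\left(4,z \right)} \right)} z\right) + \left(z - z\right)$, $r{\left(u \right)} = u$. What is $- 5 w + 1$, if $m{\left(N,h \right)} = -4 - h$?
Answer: $81$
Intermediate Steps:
$W{\left(z \right)} = z^{2} + z \left(-4 - z\right)$ ($W{\left(z \right)} = \left(z^{2} + \left(-4 - z\right) z\right) + \left(z - z\right) = \left(z^{2} + z \left(-4 - z\right)\right) + 0 = z^{2} + z \left(-4 - z\right)$)
$w = -16$ ($w = \left(-4\right) \left(-4\right) \left(-1\right) = 16 \left(-1\right) = -16$)
$- 5 w + 1 = \left(-5\right) \left(-16\right) + 1 = 80 + 1 = 81$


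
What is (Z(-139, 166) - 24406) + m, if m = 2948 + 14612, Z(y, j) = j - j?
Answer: -6846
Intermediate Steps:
Z(y, j) = 0
m = 17560
(Z(-139, 166) - 24406) + m = (0 - 24406) + 17560 = -24406 + 17560 = -6846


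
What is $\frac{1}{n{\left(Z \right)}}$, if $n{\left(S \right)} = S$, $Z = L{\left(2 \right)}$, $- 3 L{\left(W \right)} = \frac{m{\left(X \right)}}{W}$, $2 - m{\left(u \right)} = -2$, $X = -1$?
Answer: $- \frac{3}{2} \approx -1.5$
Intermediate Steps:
$m{\left(u \right)} = 4$ ($m{\left(u \right)} = 2 - -2 = 2 + 2 = 4$)
$L{\left(W \right)} = - \frac{4}{3 W}$ ($L{\left(W \right)} = - \frac{4 \frac{1}{W}}{3} = - \frac{4}{3 W}$)
$Z = - \frac{2}{3}$ ($Z = - \frac{4}{3 \cdot 2} = \left(- \frac{4}{3}\right) \frac{1}{2} = - \frac{2}{3} \approx -0.66667$)
$\frac{1}{n{\left(Z \right)}} = \frac{1}{- \frac{2}{3}} = - \frac{3}{2}$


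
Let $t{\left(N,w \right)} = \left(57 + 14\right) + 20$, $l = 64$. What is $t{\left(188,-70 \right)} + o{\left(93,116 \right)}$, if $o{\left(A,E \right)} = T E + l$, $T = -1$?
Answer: $39$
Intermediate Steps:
$t{\left(N,w \right)} = 91$ ($t{\left(N,w \right)} = 71 + 20 = 91$)
$o{\left(A,E \right)} = 64 - E$ ($o{\left(A,E \right)} = - E + 64 = 64 - E$)
$t{\left(188,-70 \right)} + o{\left(93,116 \right)} = 91 + \left(64 - 116\right) = 91 - 52 = 39$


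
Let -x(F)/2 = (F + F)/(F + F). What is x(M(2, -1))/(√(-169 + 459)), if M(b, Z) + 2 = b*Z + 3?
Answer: -√290/145 ≈ -0.11744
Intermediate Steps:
M(b, Z) = 1 + Z*b (M(b, Z) = -2 + (b*Z + 3) = -2 + (Z*b + 3) = -2 + (3 + Z*b) = 1 + Z*b)
x(F) = -2 (x(F) = -2*(F + F)/(F + F) = -2*2*F/(2*F) = -2*2*F*1/(2*F) = -2*1 = -2)
x(M(2, -1))/(√(-169 + 459)) = -2/√(-169 + 459) = -2*√290/290 = -√290/145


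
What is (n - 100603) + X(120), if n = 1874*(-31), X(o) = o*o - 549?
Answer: -144846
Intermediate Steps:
X(o) = -549 + o² (X(o) = o² - 549 = -549 + o²)
n = -58094
(n - 100603) + X(120) = (-58094 - 100603) + (-549 + 120²) = -158697 + (-549 + 14400) = -158697 + 13851 = -144846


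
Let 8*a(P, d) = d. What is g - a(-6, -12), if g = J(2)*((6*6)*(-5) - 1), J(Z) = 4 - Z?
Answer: -721/2 ≈ -360.50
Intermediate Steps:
a(P, d) = d/8
g = -362 (g = (4 - 1*2)*((6*6)*(-5) - 1) = (4 - 2)*(36*(-5) - 1) = 2*(-180 - 1) = 2*(-181) = -362)
g - a(-6, -12) = -362 - (-12)/8 = -362 - 1*(-3/2) = -362 + 3/2 = -721/2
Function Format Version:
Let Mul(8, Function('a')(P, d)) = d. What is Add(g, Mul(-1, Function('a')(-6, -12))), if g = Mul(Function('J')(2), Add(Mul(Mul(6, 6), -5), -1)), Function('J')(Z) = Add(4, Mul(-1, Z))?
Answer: Rational(-721, 2) ≈ -360.50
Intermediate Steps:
Function('a')(P, d) = Mul(Rational(1, 8), d)
g = -362 (g = Mul(Add(4, Mul(-1, 2)), Add(Mul(Mul(6, 6), -5), -1)) = Mul(Add(4, -2), Add(Mul(36, -5), -1)) = Mul(2, Add(-180, -1)) = Mul(2, -181) = -362)
Add(g, Mul(-1, Function('a')(-6, -12))) = Add(-362, Mul(-1, Mul(Rational(1, 8), -12))) = Add(-362, Mul(-1, Rational(-3, 2))) = Add(-362, Rational(3, 2)) = Rational(-721, 2)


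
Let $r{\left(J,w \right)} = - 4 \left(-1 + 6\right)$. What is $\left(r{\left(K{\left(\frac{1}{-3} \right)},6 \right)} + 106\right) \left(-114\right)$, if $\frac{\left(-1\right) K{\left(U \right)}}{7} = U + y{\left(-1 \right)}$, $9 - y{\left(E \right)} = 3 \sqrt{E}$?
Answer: $-9804$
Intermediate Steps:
$y{\left(E \right)} = 9 - 3 \sqrt{E}$
$K{\left(U \right)} = -63 - 7 U + 21 i$ ($K{\left(U \right)} = - 7 \left(U + \left(9 - 3 \sqrt{-1}\right)\right) = - 7 \left(U + \left(9 - 3 i\right)\right) = - 7 \left(9 + U - 3 i\right) = -63 - 7 U + 21 i$)
$r{\left(J,w \right)} = -20$ ($r{\left(J,w \right)} = \left(-4\right) 5 = -20$)
$\left(r{\left(K{\left(\frac{1}{-3} \right)},6 \right)} + 106\right) \left(-114\right) = \left(-20 + 106\right) \left(-114\right) = 86 \left(-114\right) = -9804$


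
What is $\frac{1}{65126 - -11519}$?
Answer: $\frac{1}{76645} \approx 1.3047 \cdot 10^{-5}$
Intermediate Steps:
$\frac{1}{65126 - -11519} = \frac{1}{65126 + 11519} = \frac{1}{76645}$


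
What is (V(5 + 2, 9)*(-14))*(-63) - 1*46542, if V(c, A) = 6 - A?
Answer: -49188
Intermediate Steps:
(V(5 + 2, 9)*(-14))*(-63) - 1*46542 = ((6 - 1*9)*(-14))*(-63) - 1*46542 = ((6 - 9)*(-14))*(-63) - 46542 = -3*(-14)*(-63) - 46542 = 42*(-63) - 46542 = -2646 - 46542 = -49188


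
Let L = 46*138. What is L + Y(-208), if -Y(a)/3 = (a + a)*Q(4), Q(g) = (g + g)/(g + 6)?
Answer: 36732/5 ≈ 7346.4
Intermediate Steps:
Q(g) = 2*g/(6 + g) (Q(g) = (2*g)/(6 + g) = 2*g/(6 + g))
L = 6348
Y(a) = -24*a/5 (Y(a) = -3*(a + a)*2*4/(6 + 4) = -3*2*a*2*4/10 = -3*2*a*2*4*(⅒) = -3*2*a*4/5 = -24*a/5)
L + Y(-208) = 6348 - 24/5*(-208) = 6348 + 4992/5 = 36732/5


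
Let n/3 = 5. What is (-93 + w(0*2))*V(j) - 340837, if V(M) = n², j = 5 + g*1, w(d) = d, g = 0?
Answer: -361762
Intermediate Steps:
n = 15 (n = 3*5 = 15)
j = 5 (j = 5 + 0*1 = 5 + 0 = 5)
V(M) = 225 (V(M) = 15² = 225)
(-93 + w(0*2))*V(j) - 340837 = (-93 + 0*2)*225 - 340837 = (-93 + 0)*225 - 340837 = -93*225 - 340837 = -20925 - 340837 = -361762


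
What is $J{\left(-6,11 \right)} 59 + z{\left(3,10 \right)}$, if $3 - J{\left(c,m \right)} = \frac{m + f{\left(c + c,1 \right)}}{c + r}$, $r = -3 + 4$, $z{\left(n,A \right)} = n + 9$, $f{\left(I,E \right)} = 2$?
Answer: $\frac{1712}{5} \approx 342.4$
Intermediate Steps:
$z{\left(n,A \right)} = 9 + n$
$r = 1$
$J{\left(c,m \right)} = 3 - \frac{2 + m}{1 + c}$ ($J{\left(c,m \right)} = 3 - \frac{m + 2}{c + 1} = 3 - \frac{2 + m}{1 + c}$)
$J{\left(-6,11 \right)} 59 + z{\left(3,10 \right)} = \frac{1 - 11 + 3 \left(-6\right)}{1 - 6} \cdot 59 + \left(9 + 3\right) = \frac{1 - 11 - 18}{-5} \cdot 59 + 12 = \left(- \frac{1}{5}\right) \left(-28\right) 59 + 12 = \frac{28}{5} \cdot 59 + 12 = \frac{1652}{5} + 12 = \frac{1712}{5}$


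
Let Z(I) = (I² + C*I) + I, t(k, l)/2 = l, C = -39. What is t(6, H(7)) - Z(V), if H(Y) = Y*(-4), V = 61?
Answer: -1459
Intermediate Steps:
H(Y) = -4*Y
t(k, l) = 2*l
Z(I) = I² - 38*I (Z(I) = (I² - 39*I) + I = I² - 38*I)
t(6, H(7)) - Z(V) = 2*(-4*7) - 61*(-38 + 61) = 2*(-28) - 61*23 = -56 - 1*1403 = -56 - 1403 = -1459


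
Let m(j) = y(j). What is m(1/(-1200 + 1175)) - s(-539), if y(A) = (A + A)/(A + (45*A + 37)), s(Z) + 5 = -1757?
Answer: 1548796/879 ≈ 1762.0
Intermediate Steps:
s(Z) = -1762 (s(Z) = -5 - 1757 = -1762)
y(A) = 2*A/(37 + 46*A) (y(A) = (2*A)/(A + (37 + 45*A)) = (2*A)/(37 + 46*A) = 2*A/(37 + 46*A))
m(j) = 2*j/(37 + 46*j)
m(1/(-1200 + 1175)) - s(-539) = 2/((-1200 + 1175)*(37 + 46/(-1200 + 1175))) - 1*(-1762) = 2/(-25*(37 + 46/(-25))) + 1762 = 2*(-1/25)/(37 + 46*(-1/25)) + 1762 = 2*(-1/25)/(37 - 46/25) + 1762 = 2*(-1/25)/(879/25) + 1762 = 2*(-1/25)*(25/879) + 1762 = -2/879 + 1762 = 1548796/879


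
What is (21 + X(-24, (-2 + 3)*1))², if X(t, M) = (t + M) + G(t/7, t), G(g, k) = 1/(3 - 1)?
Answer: 9/4 ≈ 2.2500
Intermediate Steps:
G(g, k) = ½ (G(g, k) = 1/2 = ½)
X(t, M) = ½ + M + t (X(t, M) = (t + M) + ½ = (M + t) + ½ = ½ + M + t)
(21 + X(-24, (-2 + 3)*1))² = (21 + (½ + (-2 + 3)*1 - 24))² = (21 + (½ + 1*1 - 24))² = (21 + (½ + 1 - 24))² = (21 - 45/2)² = (-3/2)² = 9/4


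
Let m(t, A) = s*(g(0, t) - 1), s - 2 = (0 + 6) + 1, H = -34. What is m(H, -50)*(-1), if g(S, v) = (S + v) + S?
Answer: 315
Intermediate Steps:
g(S, v) = v + 2*S
s = 9 (s = 2 + ((0 + 6) + 1) = 2 + (6 + 1) = 2 + 7 = 9)
m(t, A) = -9 + 9*t (m(t, A) = 9*((t + 2*0) - 1) = 9*((t + 0) - 1) = 9*(t - 1) = 9*(-1 + t) = -9 + 9*t)
m(H, -50)*(-1) = (-9 + 9*(-34))*(-1) = (-9 - 306)*(-1) = -315*(-1) = 315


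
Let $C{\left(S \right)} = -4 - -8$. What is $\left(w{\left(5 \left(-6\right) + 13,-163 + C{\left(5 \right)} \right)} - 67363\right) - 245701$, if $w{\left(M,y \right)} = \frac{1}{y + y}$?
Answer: $- \frac{99554353}{318} \approx -3.1306 \cdot 10^{5}$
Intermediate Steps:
$C{\left(S \right)} = 4$ ($C{\left(S \right)} = -4 + 8 = 4$)
$w{\left(M,y \right)} = \frac{1}{2 y}$
$\left(w{\left(5 \left(-6\right) + 13,-163 + C{\left(5 \right)} \right)} - 67363\right) - 245701 = \left(\frac{1}{2 \left(-163 + 4\right)} - 67363\right) - 245701 = \left(\frac{1}{2 \left(-159\right)} - 67363\right) - 245701 = \left(\frac{1}{2} \left(- \frac{1}{159}\right) - 67363\right) - 245701 = \left(- \frac{1}{318} - 67363\right) - 245701 = - \frac{21421435}{318} - 245701 = - \frac{99554353}{318}$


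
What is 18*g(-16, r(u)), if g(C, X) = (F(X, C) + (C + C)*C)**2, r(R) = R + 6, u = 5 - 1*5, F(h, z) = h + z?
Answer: 4536072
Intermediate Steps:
u = 0 (u = 5 - 5 = 0)
r(R) = 6 + R
g(C, X) = (C + X + 2*C**2)**2 (g(C, X) = ((X + C) + (C + C)*C)**2 = ((C + X) + (2*C)*C)**2 = ((C + X) + 2*C**2)**2 = (C + X + 2*C**2)**2)
18*g(-16, r(u)) = 18*(-16 + (6 + 0) + 2*(-16)**2)**2 = 18*(-16 + 6 + 2*256)**2 = 18*(-16 + 6 + 512)**2 = 18*502**2 = 18*252004 = 4536072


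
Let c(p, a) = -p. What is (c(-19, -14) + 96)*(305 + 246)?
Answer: 63365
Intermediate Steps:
(c(-19, -14) + 96)*(305 + 246) = (-1*(-19) + 96)*(305 + 246) = (19 + 96)*551 = 115*551 = 63365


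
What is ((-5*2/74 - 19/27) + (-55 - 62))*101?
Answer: -11889821/999 ≈ -11902.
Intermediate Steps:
((-5*2/74 - 19/27) + (-55 - 62))*101 = ((-10*1/74 - 19*1/27) - 117)*101 = ((-5/37 - 19/27) - 117)*101 = (-838/999 - 117)*101 = -117721/999*101 = -11889821/999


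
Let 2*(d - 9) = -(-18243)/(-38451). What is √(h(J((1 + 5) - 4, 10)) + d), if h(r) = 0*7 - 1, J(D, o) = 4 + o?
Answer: √5100935294/25634 ≈ 2.7862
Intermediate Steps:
d = 224625/25634 (d = 9 + (-(-18243)/(-38451))/2 = 9 + (-(-18243)*(-1)/38451)/2 = 9 + (-1*6081/12817)/2 = 9 + (½)*(-6081/12817) = 9 - 6081/25634 = 224625/25634 ≈ 8.7628)
h(r) = -1 (h(r) = 0 - 1 = -1)
√(h(J((1 + 5) - 4, 10)) + d) = √(-1 + 224625/25634) = √(198991/25634) = √5100935294/25634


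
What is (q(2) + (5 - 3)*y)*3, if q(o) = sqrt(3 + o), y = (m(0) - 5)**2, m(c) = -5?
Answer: 600 + 3*sqrt(5) ≈ 606.71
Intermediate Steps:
y = 100 (y = (-5 - 5)**2 = (-10)**2 = 100)
(q(2) + (5 - 3)*y)*3 = (sqrt(3 + 2) + (5 - 3)*100)*3 = (sqrt(5) + 2*100)*3 = (sqrt(5) + 200)*3 = (200 + sqrt(5))*3 = 600 + 3*sqrt(5)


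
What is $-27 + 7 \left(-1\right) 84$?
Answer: $-615$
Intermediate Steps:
$-27 + 7 \left(-1\right) 84 = -27 - 588 = -615$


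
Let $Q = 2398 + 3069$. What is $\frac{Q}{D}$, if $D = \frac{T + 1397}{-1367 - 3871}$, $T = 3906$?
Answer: $- \frac{28636146}{5303} \approx -5400.0$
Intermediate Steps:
$D = - \frac{5303}{5238}$ ($D = \frac{3906 + 1397}{-1367 - 3871} = \frac{5303}{-5238} = 5303 \left(- \frac{1}{5238}\right) = - \frac{5303}{5238} \approx -1.0124$)
$Q = 5467$
$\frac{Q}{D} = \frac{5467}{- \frac{5303}{5238}} = 5467 \left(- \frac{5238}{5303}\right) = - \frac{28636146}{5303}$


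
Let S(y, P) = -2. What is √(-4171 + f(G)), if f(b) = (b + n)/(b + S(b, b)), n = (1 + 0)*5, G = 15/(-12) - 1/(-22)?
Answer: I*√82947198/141 ≈ 64.592*I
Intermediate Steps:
G = -53/44 (G = 15*(-1/12) - 1*(-1/22) = -5/4 + 1/22 = -53/44 ≈ -1.2045)
n = 5 (n = 1*5 = 5)
f(b) = (5 + b)/(-2 + b) (f(b) = (b + 5)/(b - 2) = (5 + b)/(-2 + b))
√(-4171 + f(G)) = √(-4171 + (5 - 53/44)/(-2 - 53/44)) = √(-4171 + (167/44)/(-141/44)) = √(-4171 - 44/141*167/44) = √(-4171 - 167/141) = √(-588278/141) = I*√82947198/141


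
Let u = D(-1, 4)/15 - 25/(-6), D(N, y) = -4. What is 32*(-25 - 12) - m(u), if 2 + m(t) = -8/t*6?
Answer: -15206/13 ≈ -1169.7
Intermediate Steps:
u = 39/10 (u = -4/15 - 25/(-6) = -4*1/15 - 25*(-⅙) = -4/15 + 25/6 = 39/10 ≈ 3.9000)
m(t) = -2 - 48/t (m(t) = -2 - 8/t*6 = -2 - 48/t)
32*(-25 - 12) - m(u) = 32*(-25 - 12) - (-2 - 48/39/10) = 32*(-37) - (-2 - 48*10/39) = -1184 - (-2 - 160/13) = -1184 - 1*(-186/13) = -1184 + 186/13 = -15206/13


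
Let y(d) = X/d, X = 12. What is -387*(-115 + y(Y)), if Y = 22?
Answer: 487233/11 ≈ 44294.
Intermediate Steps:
y(d) = 12/d
-387*(-115 + y(Y)) = -387*(-115 + 12/22) = -387*(-115 + 12*(1/22)) = -387*(-115 + 6/11) = -387*(-1259/11) = 487233/11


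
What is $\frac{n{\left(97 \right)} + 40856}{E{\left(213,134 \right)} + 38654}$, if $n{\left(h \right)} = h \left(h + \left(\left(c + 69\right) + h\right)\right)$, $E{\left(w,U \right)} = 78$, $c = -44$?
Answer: $\frac{62099}{38732} \approx 1.6033$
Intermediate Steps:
$n{\left(h \right)} = h \left(25 + 2 h\right)$ ($n{\left(h \right)} = h \left(h + \left(\left(-44 + 69\right) + h\right)\right) = h \left(h + \left(25 + h\right)\right) = h \left(25 + 2 h\right)$)
$\frac{n{\left(97 \right)} + 40856}{E{\left(213,134 \right)} + 38654} = \frac{97 \left(25 + 2 \cdot 97\right) + 40856}{78 + 38654} = \frac{97 \left(25 + 194\right) + 40856}{38732} = \left(97 \cdot 219 + 40856\right) \frac{1}{38732} = \left(21243 + 40856\right) \frac{1}{38732} = 62099 \cdot \frac{1}{38732} = \frac{62099}{38732}$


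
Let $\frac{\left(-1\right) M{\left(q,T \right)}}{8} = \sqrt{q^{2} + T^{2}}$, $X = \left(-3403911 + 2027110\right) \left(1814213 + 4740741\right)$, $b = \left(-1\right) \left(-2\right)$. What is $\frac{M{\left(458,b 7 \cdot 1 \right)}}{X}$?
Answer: $\frac{8 \sqrt{52490}}{4512433611077} \approx 4.0618 \cdot 10^{-10}$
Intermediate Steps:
$b = 2$
$X = -9024867222154$ ($X = \left(-1376801\right) 6554954 = -9024867222154$)
$M{\left(q,T \right)} = - 8 \sqrt{T^{2} + q^{2}}$ ($M{\left(q,T \right)} = - 8 \sqrt{q^{2} + T^{2}} = - 8 \sqrt{T^{2} + q^{2}}$)
$\frac{M{\left(458,b 7 \cdot 1 \right)}}{X} = \frac{\left(-8\right) \sqrt{\left(2 \cdot 7 \cdot 1\right)^{2} + 458^{2}}}{-9024867222154} = - 8 \sqrt{\left(14 \cdot 1\right)^{2} + 209764} \left(- \frac{1}{9024867222154}\right) = - 8 \sqrt{14^{2} + 209764} \left(- \frac{1}{9024867222154}\right) = - 8 \sqrt{196 + 209764} \left(- \frac{1}{9024867222154}\right) = - 8 \sqrt{209960} \left(- \frac{1}{9024867222154}\right) = - 8 \cdot 2 \sqrt{52490} \left(- \frac{1}{9024867222154}\right) = - 16 \sqrt{52490} \left(- \frac{1}{9024867222154}\right) = \frac{8 \sqrt{52490}}{4512433611077}$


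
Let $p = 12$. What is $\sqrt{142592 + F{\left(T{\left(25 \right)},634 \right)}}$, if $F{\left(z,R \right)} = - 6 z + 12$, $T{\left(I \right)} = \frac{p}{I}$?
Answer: $\frac{2 \sqrt{891257}}{5} \approx 377.63$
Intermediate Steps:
$T{\left(I \right)} = \frac{12}{I}$
$F{\left(z,R \right)} = 12 - 6 z$
$\sqrt{142592 + F{\left(T{\left(25 \right)},634 \right)}} = \sqrt{142592 + \left(12 - 6 \cdot \frac{12}{25}\right)} = \sqrt{142592 + \left(12 - 6 \cdot 12 \cdot \frac{1}{25}\right)} = \sqrt{142592 + \left(12 - \frac{72}{25}\right)} = \sqrt{142592 + \frac{228}{25}} = \sqrt{\frac{3565028}{25}} = \frac{2 \sqrt{891257}}{5}$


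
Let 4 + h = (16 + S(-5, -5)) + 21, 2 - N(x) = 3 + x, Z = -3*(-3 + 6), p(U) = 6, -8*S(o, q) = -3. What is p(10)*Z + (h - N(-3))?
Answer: -181/8 ≈ -22.625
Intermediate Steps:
S(o, q) = 3/8 (S(o, q) = -⅛*(-3) = 3/8)
Z = -9 (Z = -3*3 = -9)
N(x) = -1 - x (N(x) = 2 - (3 + x) = 2 + (-3 - x) = -1 - x)
h = 267/8 (h = -4 + ((16 + 3/8) + 21) = -4 + (131/8 + 21) = -4 + 299/8 = 267/8 ≈ 33.375)
p(10)*Z + (h - N(-3)) = 6*(-9) + (267/8 - (-1 - 1*(-3))) = -54 + (267/8 - (-1 + 3)) = -54 + (267/8 - 1*2) = -54 + (267/8 - 2) = -54 + 251/8 = -181/8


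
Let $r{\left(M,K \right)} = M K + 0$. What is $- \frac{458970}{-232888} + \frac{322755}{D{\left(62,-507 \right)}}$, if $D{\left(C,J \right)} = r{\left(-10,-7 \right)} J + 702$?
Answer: $- \frac{616657480}{84392789} \approx -7.307$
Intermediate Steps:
$r{\left(M,K \right)} = K M$ ($r{\left(M,K \right)} = K M + 0 = K M$)
$D{\left(C,J \right)} = 702 + 70 J$ ($D{\left(C,J \right)} = \left(-7\right) \left(-10\right) J + 702 = 70 J + 702 = 702 + 70 J$)
$- \frac{458970}{-232888} + \frac{322755}{D{\left(62,-507 \right)}} = - \frac{458970}{-232888} + \frac{322755}{702 + 70 \left(-507\right)} = \left(-458970\right) \left(- \frac{1}{232888}\right) + \frac{322755}{702 - 35490} = \frac{229485}{116444} + \frac{322755}{-34788} = \frac{229485}{116444} + 322755 \left(- \frac{1}{34788}\right) = \frac{229485}{116444} - \frac{107585}{11596} = - \frac{616657480}{84392789}$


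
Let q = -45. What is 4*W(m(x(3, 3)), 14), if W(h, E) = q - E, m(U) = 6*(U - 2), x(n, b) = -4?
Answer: -236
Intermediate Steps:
m(U) = -12 + 6*U (m(U) = 6*(-2 + U) = -12 + 6*U)
W(h, E) = -45 - E
4*W(m(x(3, 3)), 14) = 4*(-45 - 1*14) = 4*(-45 - 14) = 4*(-59) = -236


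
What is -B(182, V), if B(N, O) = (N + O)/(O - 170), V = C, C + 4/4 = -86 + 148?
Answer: 243/109 ≈ 2.2294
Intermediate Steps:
C = 61 (C = -1 + (-86 + 148) = -1 + 62 = 61)
V = 61
B(N, O) = (N + O)/(-170 + O)
-B(182, V) = -(182 + 61)/(-170 + 61) = -243/(-109) = -(-1)*243/109 = -1*(-243/109) = 243/109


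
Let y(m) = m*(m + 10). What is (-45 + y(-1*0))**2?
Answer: 2025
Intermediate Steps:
y(m) = m*(10 + m)
(-45 + y(-1*0))**2 = (-45 + (-1*0)*(10 - 1*0))**2 = (-45 + 0*(10 + 0))**2 = (-45 + 0*10)**2 = (-45 + 0)**2 = (-45)**2 = 2025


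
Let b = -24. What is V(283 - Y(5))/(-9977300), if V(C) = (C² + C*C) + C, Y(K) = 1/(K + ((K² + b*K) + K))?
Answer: -289856758/18021498125 ≈ -0.016084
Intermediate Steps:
Y(K) = 1/(K² - 22*K) (Y(K) = 1/(K + ((K² - 24*K) + K)) = 1/(K + (K² - 23*K)) = 1/(K² - 22*K))
V(C) = C + 2*C² (V(C) = (C² + C²) + C = 2*C² + C = C + 2*C²)
V(283 - Y(5))/(-9977300) = ((283 - 1/(5*(-22 + 5)))*(1 + 2*(283 - 1/(5*(-22 + 5)))))/(-9977300) = ((283 - 1/(5*(-17)))*(1 + 2*(283 - 1/(5*(-17)))))*(-1/9977300) = ((283 - (-1)/(5*17))*(1 + 2*(283 - (-1)/(5*17))))*(-1/9977300) = ((283 - 1*(-1/85))*(1 + 2*(283 - 1*(-1/85))))*(-1/9977300) = ((283 + 1/85)*(1 + 2*(283 + 1/85)))*(-1/9977300) = (24056*(1 + 2*(24056/85))/85)*(-1/9977300) = (24056*(1 + 48112/85)/85)*(-1/9977300) = ((24056/85)*(48197/85))*(-1/9977300) = (1159427032/7225)*(-1/9977300) = -289856758/18021498125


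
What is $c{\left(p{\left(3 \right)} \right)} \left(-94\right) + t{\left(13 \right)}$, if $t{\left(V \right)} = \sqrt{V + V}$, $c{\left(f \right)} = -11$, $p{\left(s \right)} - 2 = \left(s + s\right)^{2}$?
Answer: $1034 + \sqrt{26} \approx 1039.1$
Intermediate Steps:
$p{\left(s \right)} = 2 + 4 s^{2}$ ($p{\left(s \right)} = 2 + \left(s + s\right)^{2} = 2 + \left(2 s\right)^{2} = 2 + 4 s^{2}$)
$t{\left(V \right)} = \sqrt{2} \sqrt{V}$ ($t{\left(V \right)} = \sqrt{2 V} = \sqrt{2} \sqrt{V}$)
$c{\left(p{\left(3 \right)} \right)} \left(-94\right) + t{\left(13 \right)} = \left(-11\right) \left(-94\right) + \sqrt{2} \sqrt{13} = 1034 + \sqrt{26}$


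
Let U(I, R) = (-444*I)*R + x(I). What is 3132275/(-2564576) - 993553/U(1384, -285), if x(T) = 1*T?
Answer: -68888994736391/56142654009568 ≈ -1.2270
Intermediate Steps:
x(T) = T
U(I, R) = I - 444*I*R (U(I, R) = (-444*I)*R + I = -444*I*R + I = I - 444*I*R)
3132275/(-2564576) - 993553/U(1384, -285) = 3132275/(-2564576) - 993553*1/(1384*(1 - 444*(-285))) = 3132275*(-1/2564576) - 993553*1/(1384*(1 + 126540)) = -3132275/2564576 - 993553/(1384*126541) = -3132275/2564576 - 993553/175132744 = -68888994736391/56142654009568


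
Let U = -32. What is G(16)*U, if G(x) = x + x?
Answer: -1024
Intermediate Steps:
G(x) = 2*x
G(16)*U = (2*16)*(-32) = 32*(-32) = -1024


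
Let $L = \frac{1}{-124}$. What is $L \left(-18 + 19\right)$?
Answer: $- \frac{1}{124} \approx -0.0080645$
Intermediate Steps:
$L = - \frac{1}{124} \approx -0.0080645$
$L \left(-18 + 19\right) = - \frac{-18 + 19}{124} = \left(- \frac{1}{124}\right) 1 = - \frac{1}{124}$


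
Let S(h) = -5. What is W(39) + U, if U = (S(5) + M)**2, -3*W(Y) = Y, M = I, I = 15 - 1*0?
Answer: 87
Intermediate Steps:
I = 15 (I = 15 + 0 = 15)
M = 15
W(Y) = -Y/3
U = 100 (U = (-5 + 15)**2 = 10**2 = 100)
W(39) + U = -1/3*39 + 100 = -13 + 100 = 87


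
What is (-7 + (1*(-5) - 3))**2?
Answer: 225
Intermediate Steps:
(-7 + (1*(-5) - 3))**2 = (-7 + (-5 - 3))**2 = (-7 - 8)**2 = (-15)**2 = 225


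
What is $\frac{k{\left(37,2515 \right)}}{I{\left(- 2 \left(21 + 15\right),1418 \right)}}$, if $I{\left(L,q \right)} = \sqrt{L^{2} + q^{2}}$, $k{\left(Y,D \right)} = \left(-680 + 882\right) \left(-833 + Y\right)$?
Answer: $- \frac{80396 \sqrt{503977}}{503977} \approx -113.25$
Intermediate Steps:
$k{\left(Y,D \right)} = -168266 + 202 Y$ ($k{\left(Y,D \right)} = 202 \left(-833 + Y\right) = -168266 + 202 Y$)
$\frac{k{\left(37,2515 \right)}}{I{\left(- 2 \left(21 + 15\right),1418 \right)}} = \frac{-168266 + 202 \cdot 37}{\sqrt{\left(- 2 \left(21 + 15\right)\right)^{2} + 1418^{2}}} = \frac{-168266 + 7474}{\sqrt{\left(\left(-2\right) 36\right)^{2} + 2010724}} = - \frac{160792}{\sqrt{\left(-72\right)^{2} + 2010724}} = - \frac{160792}{\sqrt{5184 + 2010724}} = - \frac{160792}{\sqrt{2015908}} = - \frac{160792}{2 \sqrt{503977}} = - 160792 \frac{\sqrt{503977}}{1007954} = - \frac{80396 \sqrt{503977}}{503977}$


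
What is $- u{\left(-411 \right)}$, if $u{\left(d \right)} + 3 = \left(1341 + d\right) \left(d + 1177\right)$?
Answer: $-712377$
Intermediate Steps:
$u{\left(d \right)} = -3 + \left(1177 + d\right) \left(1341 + d\right)$ ($u{\left(d \right)} = -3 + \left(1341 + d\right) \left(d + 1177\right) = -3 + \left(1341 + d\right) \left(1177 + d\right) = -3 + \left(1177 + d\right) \left(1341 + d\right)$)
$- u{\left(-411 \right)} = - (1578354 + \left(-411\right)^{2} + 2518 \left(-411\right)) = - (1578354 + 168921 - 1034898) = \left(-1\right) 712377 = -712377$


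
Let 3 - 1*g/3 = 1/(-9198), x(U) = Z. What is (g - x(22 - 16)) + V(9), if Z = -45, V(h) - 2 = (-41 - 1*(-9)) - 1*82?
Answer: -177827/3066 ≈ -58.000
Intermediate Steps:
V(h) = -112 (V(h) = 2 + ((-41 - 1*(-9)) - 1*82) = 2 + ((-41 + 9) - 82) = 2 + (-32 - 82) = 2 - 114 = -112)
x(U) = -45
g = 27595/3066 (g = 9 - 3/(-9198) = 9 - 3*(-1/9198) = 9 + 1/3066 = 27595/3066 ≈ 9.0003)
(g - x(22 - 16)) + V(9) = (27595/3066 - 1*(-45)) - 112 = (27595/3066 + 45) - 112 = 165565/3066 - 112 = -177827/3066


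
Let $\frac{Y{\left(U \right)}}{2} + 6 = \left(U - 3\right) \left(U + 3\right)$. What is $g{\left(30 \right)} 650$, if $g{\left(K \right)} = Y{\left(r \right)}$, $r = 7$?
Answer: $44200$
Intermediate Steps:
$Y{\left(U \right)} = -12 + 2 \left(-3 + U\right) \left(3 + U\right)$ ($Y{\left(U \right)} = -12 + 2 \left(U - 3\right) \left(U + 3\right) = -12 + 2 \left(-3 + U\right) \left(3 + U\right)$)
$g{\left(K \right)} = 68$ ($g{\left(K \right)} = -30 + 2 \cdot 7^{2} = -30 + 2 \cdot 49 = -30 + 98 = 68$)
$g{\left(30 \right)} 650 = 68 \cdot 650 = 44200$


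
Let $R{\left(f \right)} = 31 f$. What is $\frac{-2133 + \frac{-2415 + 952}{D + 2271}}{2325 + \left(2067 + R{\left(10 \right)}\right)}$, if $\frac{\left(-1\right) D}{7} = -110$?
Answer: $- \frac{3243958}{7149391} \approx -0.45374$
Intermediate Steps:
$D = 770$ ($D = \left(-7\right) \left(-110\right) = 770$)
$\frac{-2133 + \frac{-2415 + 952}{D + 2271}}{2325 + \left(2067 + R{\left(10 \right)}\right)} = \frac{-2133 + \frac{-2415 + 952}{770 + 2271}}{2325 + \left(2067 + 31 \cdot 10\right)} = \frac{-2133 - \frac{1463}{3041}}{2325 + \left(2067 + 310\right)} = \frac{-2133 - \frac{1463}{3041}}{2325 + 2377} = \frac{-2133 - \frac{1463}{3041}}{4702} = \left(- \frac{6487916}{3041}\right) \frac{1}{4702} = - \frac{3243958}{7149391}$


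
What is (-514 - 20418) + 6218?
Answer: -14714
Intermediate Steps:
(-514 - 20418) + 6218 = -20932 + 6218 = -14714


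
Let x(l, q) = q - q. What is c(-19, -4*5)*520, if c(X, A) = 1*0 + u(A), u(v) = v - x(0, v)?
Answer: -10400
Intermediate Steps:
x(l, q) = 0
u(v) = v (u(v) = v - 1*0 = v + 0 = v)
c(X, A) = A (c(X, A) = 1*0 + A = 0 + A = A)
c(-19, -4*5)*520 = -4*5*520 = -20*520 = -10400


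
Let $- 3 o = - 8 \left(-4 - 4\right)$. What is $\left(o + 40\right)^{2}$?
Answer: $\frac{3136}{9} \approx 348.44$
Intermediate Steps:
$o = - \frac{64}{3}$ ($o = - \frac{\left(-8\right) \left(-4 - 4\right)}{3} = - \frac{\left(-8\right) \left(-8\right)}{3} = \left(- \frac{1}{3}\right) 64 = - \frac{64}{3} \approx -21.333$)
$\left(o + 40\right)^{2} = \left(- \frac{64}{3} + 40\right)^{2} = \left(\frac{56}{3}\right)^{2} = \frac{3136}{9}$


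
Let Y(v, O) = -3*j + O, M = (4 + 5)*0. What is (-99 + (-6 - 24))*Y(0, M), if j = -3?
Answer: -1161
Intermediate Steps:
M = 0 (M = 9*0 = 0)
Y(v, O) = 9 + O (Y(v, O) = -3*(-3) + O = 9 + O)
(-99 + (-6 - 24))*Y(0, M) = (-99 + (-6 - 24))*(9 + 0) = (-99 - 30)*9 = -129*9 = -1161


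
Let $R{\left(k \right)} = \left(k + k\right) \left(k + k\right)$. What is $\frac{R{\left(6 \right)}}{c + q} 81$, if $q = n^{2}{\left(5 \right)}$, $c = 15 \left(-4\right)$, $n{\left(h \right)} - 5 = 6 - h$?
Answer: $-486$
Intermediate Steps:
$n{\left(h \right)} = 11 - h$ ($n{\left(h \right)} = 5 - \left(-6 + h\right) = 11 - h$)
$c = -60$
$R{\left(k \right)} = 4 k^{2}$ ($R{\left(k \right)} = 2 k 2 k = 4 k^{2}$)
$q = 36$ ($q = \left(11 - 5\right)^{2} = 6^{2} = 36$)
$\frac{R{\left(6 \right)}}{c + q} 81 = \frac{4 \cdot 6^{2}}{-60 + 36} \cdot 81 = \frac{4 \cdot 36}{-24} \cdot 81 = 144 \left(- \frac{1}{24}\right) 81 = \left(-6\right) 81 = -486$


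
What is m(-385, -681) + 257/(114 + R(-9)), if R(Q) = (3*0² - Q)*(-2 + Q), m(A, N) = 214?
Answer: 3467/15 ≈ 231.13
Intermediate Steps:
R(Q) = -Q*(-2 + Q) (R(Q) = (3*0 - Q)*(-2 + Q) = (0 - Q)*(-2 + Q) = (-Q)*(-2 + Q) = -Q*(-2 + Q))
m(-385, -681) + 257/(114 + R(-9)) = 214 + 257/(114 - 9*(2 - 1*(-9))) = 214 + 257/(114 - 9*(2 + 9)) = 214 + 257/(114 - 9*11) = 214 + 257/(114 - 99) = 214 + 257/15 = 3467/15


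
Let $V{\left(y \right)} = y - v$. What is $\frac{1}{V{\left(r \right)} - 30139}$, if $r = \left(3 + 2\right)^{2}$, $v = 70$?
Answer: $- \frac{1}{30184} \approx -3.313 \cdot 10^{-5}$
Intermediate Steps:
$r = 25$ ($r = 5^{2} = 25$)
$V{\left(y \right)} = -70 + y$ ($V{\left(y \right)} = y - 70 = -70 + y$)
$\frac{1}{V{\left(r \right)} - 30139} = \frac{1}{\left(-70 + 25\right) - 30139} = \frac{1}{-45 - 30139} = \frac{1}{-30184} = - \frac{1}{30184}$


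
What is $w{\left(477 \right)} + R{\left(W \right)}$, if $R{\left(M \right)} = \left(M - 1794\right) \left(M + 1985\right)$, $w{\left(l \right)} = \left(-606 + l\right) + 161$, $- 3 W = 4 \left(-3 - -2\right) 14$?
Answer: $- \frac{32014298}{9} \approx -3.5571 \cdot 10^{6}$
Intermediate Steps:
$W = \frac{56}{3}$ ($W = - \frac{4 \left(-3 - -2\right) 14}{3} = - \frac{4 \left(-3 + 2\right) 14}{3} = - \frac{4 \left(-1\right) 14}{3} = - \frac{\left(-4\right) 14}{3} = \left(- \frac{1}{3}\right) \left(-56\right) = \frac{56}{3} \approx 18.667$)
$w{\left(l \right)} = -445 + l$
$R{\left(M \right)} = \left(-1794 + M\right) \left(1985 + M\right)$
$w{\left(477 \right)} + R{\left(W \right)} = \left(-445 + 477\right) + \left(-3561090 + \left(\frac{56}{3}\right)^{2} + 191 \cdot \frac{56}{3}\right) = 32 + \left(-3561090 + \frac{3136}{9} + \frac{10696}{3}\right) = 32 - \frac{32014586}{9} = - \frac{32014298}{9}$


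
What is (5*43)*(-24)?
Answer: -5160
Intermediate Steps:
(5*43)*(-24) = 215*(-24) = -5160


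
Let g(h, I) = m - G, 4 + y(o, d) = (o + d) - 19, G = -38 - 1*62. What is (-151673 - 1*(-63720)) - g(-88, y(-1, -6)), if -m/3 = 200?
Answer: -87453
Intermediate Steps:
m = -600 (m = -3*200 = -600)
G = -100 (G = -38 - 62 = -100)
y(o, d) = -23 + d + o (y(o, d) = -4 + ((o + d) - 19) = -4 + ((d + o) - 19) = -4 + (-19 + d + o) = -23 + d + o)
g(h, I) = -500 (g(h, I) = -600 - 1*(-100) = -600 + 100 = -500)
(-151673 - 1*(-63720)) - g(-88, y(-1, -6)) = (-151673 - 1*(-63720)) - 1*(-500) = (-151673 + 63720) + 500 = -87953 + 500 = -87453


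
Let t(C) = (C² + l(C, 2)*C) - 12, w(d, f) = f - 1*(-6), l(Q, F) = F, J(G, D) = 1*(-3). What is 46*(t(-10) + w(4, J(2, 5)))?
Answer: 3266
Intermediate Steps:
J(G, D) = -3
w(d, f) = 6 + f (w(d, f) = f + 6 = 6 + f)
t(C) = -12 + C² + 2*C (t(C) = (C² + 2*C) - 12 = -12 + C² + 2*C)
46*(t(-10) + w(4, J(2, 5))) = 46*((-12 + (-10)² + 2*(-10)) + (6 - 3)) = 46*((-12 + 100 - 20) + 3) = 46*(68 + 3) = 46*71 = 3266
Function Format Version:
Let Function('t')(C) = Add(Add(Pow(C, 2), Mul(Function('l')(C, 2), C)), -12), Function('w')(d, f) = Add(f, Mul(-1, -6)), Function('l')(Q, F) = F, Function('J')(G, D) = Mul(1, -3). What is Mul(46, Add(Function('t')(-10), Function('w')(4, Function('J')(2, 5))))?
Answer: 3266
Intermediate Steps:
Function('J')(G, D) = -3
Function('w')(d, f) = Add(6, f) (Function('w')(d, f) = Add(f, 6) = Add(6, f))
Function('t')(C) = Add(-12, Pow(C, 2), Mul(2, C)) (Function('t')(C) = Add(Add(Pow(C, 2), Mul(2, C)), -12) = Add(-12, Pow(C, 2), Mul(2, C)))
Mul(46, Add(Function('t')(-10), Function('w')(4, Function('J')(2, 5)))) = Mul(46, Add(Add(-12, Pow(-10, 2), Mul(2, -10)), Add(6, -3))) = Mul(46, Add(Add(-12, 100, -20), 3)) = Mul(46, Add(68, 3)) = Mul(46, 71) = 3266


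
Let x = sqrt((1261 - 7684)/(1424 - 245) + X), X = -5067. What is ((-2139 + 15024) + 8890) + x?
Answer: 21775 + 16*I*sqrt(3060291)/393 ≈ 21775.0 + 71.221*I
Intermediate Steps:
x = 16*I*sqrt(3060291)/393 (x = sqrt((1261 - 7684)/(1424 - 245) - 5067) = sqrt(-6423/1179 - 5067) = sqrt(-6423*1/1179 - 5067) = sqrt(-2141/393 - 5067) = sqrt(-1993472/393) = 16*I*sqrt(3060291)/393 ≈ 71.221*I)
((-2139 + 15024) + 8890) + x = ((-2139 + 15024) + 8890) + 16*I*sqrt(3060291)/393 = (12885 + 8890) + 16*I*sqrt(3060291)/393 = 21775 + 16*I*sqrt(3060291)/393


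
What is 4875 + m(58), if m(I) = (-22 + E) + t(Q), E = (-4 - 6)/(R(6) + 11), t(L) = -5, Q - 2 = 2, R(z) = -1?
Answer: 4847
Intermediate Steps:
Q = 4 (Q = 2 + 2 = 4)
E = -1 (E = (-4 - 6)/(-1 + 11) = -10/10 = -10*⅒ = -1)
m(I) = -28 (m(I) = (-22 - 1) - 5 = -23 - 5 = -28)
4875 + m(58) = 4875 - 28 = 4847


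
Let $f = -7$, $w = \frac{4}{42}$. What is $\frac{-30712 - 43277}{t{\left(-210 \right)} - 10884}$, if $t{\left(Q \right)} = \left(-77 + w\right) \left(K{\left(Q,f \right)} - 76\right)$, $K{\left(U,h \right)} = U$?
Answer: $- \frac{1553769}{233326} \approx -6.6592$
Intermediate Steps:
$w = \frac{2}{21}$ ($w = 4 \cdot \frac{1}{42} = \frac{2}{21} \approx 0.095238$)
$t{\left(Q \right)} = \frac{122740}{21} - \frac{1615 Q}{21}$ ($t{\left(Q \right)} = \left(-77 + \frac{2}{21}\right) \left(Q - 76\right) = - \frac{1615 \left(-76 + Q\right)}{21} = \frac{122740}{21} - \frac{1615 Q}{21}$)
$\frac{-30712 - 43277}{t{\left(-210 \right)} - 10884} = \frac{-30712 - 43277}{\left(\frac{122740}{21} - -16150\right) - 10884} = - \frac{73989}{\left(\frac{122740}{21} + 16150\right) - 10884} = - \frac{73989}{\frac{461890}{21} - 10884} = - \frac{73989}{\frac{233326}{21}} = \left(-73989\right) \frac{21}{233326} = - \frac{1553769}{233326}$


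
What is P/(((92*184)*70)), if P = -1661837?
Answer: -1661837/1184960 ≈ -1.4024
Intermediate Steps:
P/(((92*184)*70)) = -1661837/((92*184)*70) = -1661837/(16928*70) = -1661837/1184960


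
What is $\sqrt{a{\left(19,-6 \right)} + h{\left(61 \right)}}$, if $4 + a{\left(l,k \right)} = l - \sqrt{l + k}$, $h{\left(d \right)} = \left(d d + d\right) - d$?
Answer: $\sqrt{3736 - \sqrt{13}} \approx 61.093$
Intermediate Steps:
$h{\left(d \right)} = d^{2}$ ($h{\left(d \right)} = \left(d^{2} + d\right) - d = \left(d + d^{2}\right) - d = d^{2}$)
$a{\left(l,k \right)} = -4 + l - \sqrt{k + l}$ ($a{\left(l,k \right)} = -4 + \left(l - \sqrt{l + k}\right) = -4 + \left(l - \sqrt{k + l}\right) = -4 + l - \sqrt{k + l}$)
$\sqrt{a{\left(19,-6 \right)} + h{\left(61 \right)}} = \sqrt{\left(-4 + 19 - \sqrt{-6 + 19}\right) + 61^{2}} = \sqrt{\left(-4 + 19 - \sqrt{13}\right) + 3721} = \sqrt{\left(15 - \sqrt{13}\right) + 3721} = \sqrt{3736 - \sqrt{13}}$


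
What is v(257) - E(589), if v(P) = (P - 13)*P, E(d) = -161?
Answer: 62869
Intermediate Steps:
v(P) = P*(-13 + P) (v(P) = (-13 + P)*P = P*(-13 + P))
v(257) - E(589) = 257*(-13 + 257) - 1*(-161) = 257*244 + 161 = 62708 + 161 = 62869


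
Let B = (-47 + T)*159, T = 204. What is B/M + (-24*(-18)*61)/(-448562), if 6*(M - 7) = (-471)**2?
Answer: 10222943070/16588047041 ≈ 0.61628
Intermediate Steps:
M = 73961/2 (M = 7 + (1/6)*(-471)**2 = 7 + (1/6)*221841 = 7 + 73947/2 = 73961/2 ≈ 36981.)
B = 24963 (B = (-47 + 204)*159 = 157*159 = 24963)
B/M + (-24*(-18)*61)/(-448562) = 24963/(73961/2) + (-24*(-18)*61)/(-448562) = 24963*(2/73961) + (432*61)*(-1/448562) = 49926/73961 + 26352*(-1/448562) = 49926/73961 - 13176/224281 = 10222943070/16588047041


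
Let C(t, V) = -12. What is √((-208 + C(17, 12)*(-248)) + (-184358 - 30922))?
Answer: 4*I*√13282 ≈ 460.99*I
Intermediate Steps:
√((-208 + C(17, 12)*(-248)) + (-184358 - 30922)) = √((-208 - 12*(-248)) + (-184358 - 30922)) = √((-208 + 2976) - 215280) = √(2768 - 215280) = √(-212512) = 4*I*√13282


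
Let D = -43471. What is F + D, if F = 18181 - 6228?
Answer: -31518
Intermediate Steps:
F = 11953
F + D = 11953 - 43471 = -31518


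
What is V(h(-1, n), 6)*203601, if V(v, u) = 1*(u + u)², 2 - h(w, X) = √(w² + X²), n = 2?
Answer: 29318544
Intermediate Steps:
h(w, X) = 2 - √(X² + w²) (h(w, X) = 2 - √(w² + X²) = 2 - √(X² + w²))
V(v, u) = 4*u² (V(v, u) = 1*(2*u)² = 1*(4*u²) = 4*u²)
V(h(-1, n), 6)*203601 = (4*6²)*203601 = (4*36)*203601 = 144*203601 = 29318544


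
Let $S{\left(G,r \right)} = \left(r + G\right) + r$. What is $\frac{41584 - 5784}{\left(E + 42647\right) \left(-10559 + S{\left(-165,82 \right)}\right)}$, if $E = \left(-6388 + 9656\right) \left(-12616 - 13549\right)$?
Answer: $\frac{895}{22562647272} \approx 3.9667 \cdot 10^{-8}$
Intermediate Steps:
$E = -85507220$ ($E = 3268 \left(-26165\right) = -85507220$)
$S{\left(G,r \right)} = G + 2 r$ ($S{\left(G,r \right)} = \left(G + r\right) + r = G + 2 r$)
$\frac{41584 - 5784}{\left(E + 42647\right) \left(-10559 + S{\left(-165,82 \right)}\right)} = \frac{41584 - 5784}{\left(-85507220 + 42647\right) \left(-10559 + \left(-165 + 2 \cdot 82\right)\right)} = \frac{35800}{\left(-85464573\right) \left(-10559 + \left(-165 + 164\right)\right)} = \frac{35800}{\left(-85464573\right) \left(-10559 - 1\right)} = \frac{35800}{\left(-85464573\right) \left(-10560\right)} = \frac{35800}{902505890880} = 35800 \cdot \frac{1}{902505890880} = \frac{895}{22562647272}$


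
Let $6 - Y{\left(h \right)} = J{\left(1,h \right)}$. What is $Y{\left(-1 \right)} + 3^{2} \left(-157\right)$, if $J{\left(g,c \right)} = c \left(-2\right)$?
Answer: $-1409$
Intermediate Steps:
$J{\left(g,c \right)} = - 2 c$
$Y{\left(h \right)} = 6 + 2 h$ ($Y{\left(h \right)} = 6 - - 2 h = 6 + 2 h$)
$Y{\left(-1 \right)} + 3^{2} \left(-157\right) = \left(6 + 2 \left(-1\right)\right) + 3^{2} \left(-157\right) = \left(6 - 2\right) + 9 \left(-157\right) = 4 - 1413 = -1409$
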